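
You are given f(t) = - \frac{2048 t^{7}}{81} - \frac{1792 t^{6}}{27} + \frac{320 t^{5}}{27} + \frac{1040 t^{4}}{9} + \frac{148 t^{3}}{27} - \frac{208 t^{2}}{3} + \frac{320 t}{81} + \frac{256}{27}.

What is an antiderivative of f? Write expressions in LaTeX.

f matches the chain-rule pattern g'(h)*h' with inner function h(t) = \frac{4 t^{2}}{3} + t - \frac{4}{3}; substituting u = h(t) collapses the integral.
Check: d/dt[- \left(\frac{4 t^{2}}{3} + t - \frac{4}{3}\right)^{4}] = - \frac{2048 t^{7}}{81} - \frac{1792 t^{6}}{27} + \frac{320 t^{5}}{27} + \frac{1040 t^{4}}{9} + \frac{148 t^{3}}{27} - \frac{208 t^{2}}{3} + \frac{320 t}{81} + \frac{256}{27} = f(t).

An antiderivative is F(t) = - \left(\frac{4 t^{2}}{3} + t - \frac{4}{3}\right)^{4}.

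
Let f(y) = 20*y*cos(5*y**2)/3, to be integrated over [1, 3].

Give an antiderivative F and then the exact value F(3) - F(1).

Antiderivative: F(y) = 2*sin(5*y**2)/3; value = 2*sin(45)/3 - 2*sin(5)/3

f matches the chain-rule pattern g'(h)*h' with inner function h(y) = 5*y**2; substituting u = h(y) collapses the integral.
F(y) = 2*sin(5*y**2)/3 is an antiderivative of f.
Check: d/dy[2*sin(5*y**2)/3] = 20*y*cos(5*y**2)/3 = f(y).
F(3) = 2*sin(45)/3; F(1) = 2*sin(5)/3.
Integral = F(3) - F(1) = 2*sin(45)/3 - 2*sin(5)/3.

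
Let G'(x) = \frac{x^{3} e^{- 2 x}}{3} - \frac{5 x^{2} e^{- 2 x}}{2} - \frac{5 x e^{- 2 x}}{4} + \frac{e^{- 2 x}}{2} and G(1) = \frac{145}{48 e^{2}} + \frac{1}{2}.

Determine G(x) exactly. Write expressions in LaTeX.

Recognize the product-rule pattern: G'(x) = u'v + uv' with u = - \frac{x^{3}}{6} + x^{2} + \frac{13 x}{8} + \frac{9}{16}, v = e^{- 2 x}, so integration by parts undoes it.
A general antiderivative is \frac{\left(- 8 x^{3} + 48 x^{2} + 78 x + 27\right) e^{- 2 x}}{48} + C.
The condition gives C = \frac{145}{48 e^{2}} + \frac{1}{2} - (\frac{145}{48 e^{2}}) = \frac{1}{2}.
So G(x) = \frac{\left(- 8 x^{3} + 48 x^{2} + 78 x + 24 e^{2 x} + 27\right) e^{- 2 x}}{48}.
Check: d/dx[\frac{\left(- 8 x^{3} + 48 x^{2} + 78 x + 24 e^{2 x} + 27\right) e^{- 2 x}}{48}] = \frac{\left(4 x^{3} - 30 x^{2} - 15 x + 6\right) e^{- 2 x}}{12}, which equals G'(x).

G(x) = \frac{\left(- 8 x^{3} + 48 x^{2} + 78 x + 24 e^{2 x} + 27\right) e^{- 2 x}}{48}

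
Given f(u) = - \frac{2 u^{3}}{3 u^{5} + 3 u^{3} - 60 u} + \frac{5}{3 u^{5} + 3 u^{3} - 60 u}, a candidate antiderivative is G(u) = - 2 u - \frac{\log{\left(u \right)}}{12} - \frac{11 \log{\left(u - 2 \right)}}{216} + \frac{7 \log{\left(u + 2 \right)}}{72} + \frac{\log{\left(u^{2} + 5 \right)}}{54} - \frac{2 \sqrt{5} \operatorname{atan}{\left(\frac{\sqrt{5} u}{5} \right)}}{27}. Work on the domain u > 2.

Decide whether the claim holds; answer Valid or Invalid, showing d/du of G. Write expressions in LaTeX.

Invalid: d/du[G] - f = -2, which is not 0.

d/du[G] = \frac{- 6 u^{5} - 8 u^{3} + 120 u + 5}{3 u^{5} + 3 u^{3} - 60 u}
d/du[G] - f(u) = -2 != 0.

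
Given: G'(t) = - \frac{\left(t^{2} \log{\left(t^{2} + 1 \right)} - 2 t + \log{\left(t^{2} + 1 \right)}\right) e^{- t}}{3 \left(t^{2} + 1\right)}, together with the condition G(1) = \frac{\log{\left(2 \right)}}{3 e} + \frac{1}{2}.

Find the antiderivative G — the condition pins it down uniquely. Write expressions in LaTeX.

G'(t) has the shape u'v + uv' for u = \frac{e^{- t}}{3} and v = \log{\left(t^{2} + 1 \right)} — it is the derivative of the product u*v.
A general antiderivative is \frac{e^{- t} \log{\left(t^{2} + 1 \right)}}{3} + C.
The condition gives C = \frac{\log{\left(2 \right)}}{3 e} + \frac{1}{2} - (\frac{\log{\left(2 \right)}}{3 e}) = \frac{1}{2}.
So G(t) = \frac{\left(3 e^{t} + 2 \log{\left(t^{2} + 1 \right)}\right) e^{- t}}{6}.
Check: d/dt[\frac{\left(3 e^{t} + 2 \log{\left(t^{2} + 1 \right)}\right) e^{- t}}{6}] = \frac{- t^{2} \log{\left(t^{2} + 1 \right)} + 2 t - \log{\left(t^{2} + 1 \right)}}{3 t^{2} e^{t} + 3 e^{t}}, which equals G'(t).

G(t) = \frac{\left(3 e^{t} + 2 \log{\left(t^{2} + 1 \right)}\right) e^{- t}}{6}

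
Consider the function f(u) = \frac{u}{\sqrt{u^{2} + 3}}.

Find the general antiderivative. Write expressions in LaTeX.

F(u) = \sqrt{u^{2} + 3} + C

f matches the chain-rule pattern g'(h)*h' with inner function h(u) = u^{2} + 3; substituting w = h(u) collapses the integral.
Check: d/du[\sqrt{u^{2} + 3}] = \frac{u}{\sqrt{u^{2} + 3}} = f(u).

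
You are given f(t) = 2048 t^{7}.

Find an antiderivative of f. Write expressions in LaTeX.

Differentiate the proposed F(t) back; it has to land on f(t) exactly.
Check: d/dt[256 t^{8}] = 2048 t^{7} = f(t).

An antiderivative is F(t) = 256 t^{8}.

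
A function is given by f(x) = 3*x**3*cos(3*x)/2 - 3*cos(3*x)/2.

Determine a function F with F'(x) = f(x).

The integrand splits into summands that can be handled one at a time.
Check: d/dx[x**3*sin(3*x)/2 + x**2*cos(3*x)/2 - x*sin(3*x)/3 - sin(3*x)/2 - cos(3*x)/9] = 3*x**3*cos(3*x)/2 - 3*cos(3*x)/2 = f(x).

An antiderivative is F(x) = x**3*sin(3*x)/2 + x**2*cos(3*x)/2 - x*sin(3*x)/3 - sin(3*x)/2 - cos(3*x)/9.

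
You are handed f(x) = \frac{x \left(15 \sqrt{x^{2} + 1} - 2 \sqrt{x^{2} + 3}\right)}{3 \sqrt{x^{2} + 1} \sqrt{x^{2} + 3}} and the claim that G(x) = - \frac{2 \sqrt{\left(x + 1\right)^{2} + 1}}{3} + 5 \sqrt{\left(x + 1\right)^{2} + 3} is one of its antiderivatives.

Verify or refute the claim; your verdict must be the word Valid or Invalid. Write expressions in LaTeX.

Invalid: d/dx[G] - f = \frac{15 x \sqrt{x^{2} + 1} \sqrt{x^{2} + 3} \sqrt{x^{2} + 2 x + 2} - 2 x \sqrt{x^{2} + 1} \sqrt{x^{2} + 3} \sqrt{x^{2} + 2 x + 4} - 15 x \sqrt{x^{2} + 1} \sqrt{x^{2} + 2 x + 2} \sqrt{x^{2} + 2 x + 4} + 2 x \sqrt{x^{2} + 3} \sqrt{x^{2} + 2 x + 2} \sqrt{x^{2} + 2 x + 4} + 15 \sqrt{x^{2} + 1} \sqrt{x^{2} + 3} \sqrt{x^{2} + 2 x + 2} - 2 \sqrt{x^{2} + 1} \sqrt{x^{2} + 3} \sqrt{x^{2} + 2 x + 4}}{3 \sqrt{x^{2} + 1} \sqrt{x^{2} + 3} \sqrt{x^{2} + 2 x + 2} \sqrt{x^{2} + 2 x + 4}}, which is not 0.

d/dx[G] = \frac{15 x \sqrt{x^{2} + 2 x + 2} - 2 x \sqrt{x^{2} + 2 x + 4} + 15 \sqrt{x^{2} + 2 x + 2} - 2 \sqrt{x^{2} + 2 x + 4}}{3 \sqrt{x^{2} + 2 x + 2} \sqrt{x^{2} + 2 x + 4}}
d/dx[G] - f(x) = \frac{15 x \sqrt{x^{2} + 1} \sqrt{x^{2} + 3} \sqrt{x^{2} + 2 x + 2} - 2 x \sqrt{x^{2} + 1} \sqrt{x^{2} + 3} \sqrt{x^{2} + 2 x + 4} - 15 x \sqrt{x^{2} + 1} \sqrt{x^{2} + 2 x + 2} \sqrt{x^{2} + 2 x + 4} + 2 x \sqrt{x^{2} + 3} \sqrt{x^{2} + 2 x + 2} \sqrt{x^{2} + 2 x + 4} + 15 \sqrt{x^{2} + 1} \sqrt{x^{2} + 3} \sqrt{x^{2} + 2 x + 2} - 2 \sqrt{x^{2} + 1} \sqrt{x^{2} + 3} \sqrt{x^{2} + 2 x + 4}}{3 \sqrt{x^{2} + 1} \sqrt{x^{2} + 3} \sqrt{x^{2} + 2 x + 2} \sqrt{x^{2} + 2 x + 4}} != 0.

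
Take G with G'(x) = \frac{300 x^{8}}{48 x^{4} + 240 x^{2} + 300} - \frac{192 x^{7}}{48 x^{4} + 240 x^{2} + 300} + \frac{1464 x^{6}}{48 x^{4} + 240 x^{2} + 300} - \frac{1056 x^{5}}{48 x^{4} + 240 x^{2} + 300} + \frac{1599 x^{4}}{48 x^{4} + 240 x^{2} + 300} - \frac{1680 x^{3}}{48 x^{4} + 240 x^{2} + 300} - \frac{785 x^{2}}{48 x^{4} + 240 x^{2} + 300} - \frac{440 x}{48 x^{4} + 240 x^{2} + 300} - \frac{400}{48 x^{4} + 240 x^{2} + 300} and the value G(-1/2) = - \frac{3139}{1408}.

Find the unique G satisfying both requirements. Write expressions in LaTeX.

Integrate term by term and add the pieces.
A general antiderivative is \frac{5 x^{5}}{4} - x^{4} - \frac{x^{3}}{4} - x^{2} - 2 x + \frac{\frac{5 x}{3} - \frac{5}{3}}{x^{2} + \frac{5}{2}} - \frac{5}{2} + C.
The condition gives C = - \frac{3139}{1408} - (- \frac{3843}{1408}) = \frac{1}{2}.
So G(x) = \frac{30 x^{7} - 24 x^{6} + 69 x^{5} - 84 x^{4} - 63 x^{3} - 108 x^{2} - 80 x - 160}{12 \left(2 x^{2} + 5\right)}.
Check: d/dx[\frac{30 x^{7} - 24 x^{6} + 69 x^{5} - 84 x^{4} - 63 x^{3} - 108 x^{2} - 80 x - 160}{12 \left(2 x^{2} + 5\right)}] = \frac{300 x^{8} - 192 x^{7} + 1464 x^{6} - 1056 x^{5} + 1599 x^{4} - 1680 x^{3} - 785 x^{2} - 440 x - 400}{48 x^{4} + 240 x^{2} + 300}, which equals G'(x).

G(x) = \frac{30 x^{7} - 24 x^{6} + 69 x^{5} - 84 x^{4} - 63 x^{3} - 108 x^{2} - 80 x - 160}{12 \left(2 x^{2} + 5\right)}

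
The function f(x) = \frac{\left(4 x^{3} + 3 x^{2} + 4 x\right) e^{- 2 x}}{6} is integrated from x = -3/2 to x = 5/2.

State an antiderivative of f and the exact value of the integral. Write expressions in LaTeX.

Antiderivative: F(x) = - \frac{\left(8 x^{3} + 18 x^{2} + 26 x + 13\right) e^{- 2 x}}{24}; value = - \frac{25 e^{3}}{48} - \frac{631}{48 e^{5}}

f has the shape u'v + uv' for u = - \frac{x^{3}}{3} - \frac{3 x^{2}}{4} - \frac{13 x}{12} - \frac{13}{24} and v = e^{- 2 x} — it is the derivative of the product u*v.
F(x) = - \frac{\left(8 x^{3} + 18 x^{2} + 26 x + 13\right) e^{- 2 x}}{24} is an antiderivative of f.
Check: d/dx[- \frac{\left(8 x^{3} + 18 x^{2} + 26 x + 13\right) e^{- 2 x}}{24}] = \frac{\left(4 x^{3} + 3 x^{2} + 4 x\right) e^{- 2 x}}{6} = f(x).
F(5/2) = - \frac{631}{48 e^{5}}; F(-3/2) = \frac{25 e^{3}}{48}.
Integral = F(5/2) - F(-3/2) = - \frac{25 e^{3}}{48} - \frac{631}{48 e^{5}}.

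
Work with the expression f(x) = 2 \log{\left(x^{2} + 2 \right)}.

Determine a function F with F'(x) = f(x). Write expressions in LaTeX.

An antiderivative F(x) passes only if d/dx[F] lands on f(x) exactly.
Check: d/dx[2 \left(x \log{\left(x^{2} + 2 \right)} - 2 x + 2 \sqrt{2} \operatorname{atan}{\left(\frac{\sqrt{2} x}{2} \right)}\right)] = 2 \log{\left(x^{2} + 2 \right)} = f(x).

An antiderivative is F(x) = 2 \left(x \log{\left(x^{2} + 2 \right)} - 2 x + 2 \sqrt{2} \operatorname{atan}{\left(\frac{\sqrt{2} x}{2} \right)}\right).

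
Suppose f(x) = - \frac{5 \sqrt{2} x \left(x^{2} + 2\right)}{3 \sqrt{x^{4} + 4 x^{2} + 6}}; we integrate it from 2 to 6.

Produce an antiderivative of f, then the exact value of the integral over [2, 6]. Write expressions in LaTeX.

Antiderivative: F(x) = - \frac{5 \sqrt{2} \sqrt{x^{4} + 4 x^{2} + 6}}{6}; value = - \frac{5 \sqrt{723}}{3} + \frac{5 \sqrt{19}}{3}

The substitution u = \frac{x^{4}}{2} + 2 x^{2} + 3 works: f is exactly (dF/du)*(du/dx) for that inner function.
F(x) = - \frac{5 \sqrt{2} \sqrt{x^{4} + 4 x^{2} + 6}}{6} is an antiderivative of f.
Check: d/dx[- \frac{5 \sqrt{2} \sqrt{x^{4} + 4 x^{2} + 6}}{6}] = \frac{- 5 \sqrt{2} x^{3} - 10 \sqrt{2} x}{3 \sqrt{x^{4} + 4 x^{2} + 6}}, which equals f(x).
F(6) = - \frac{5 \sqrt{723}}{3}; F(2) = - \frac{5 \sqrt{19}}{3}.
Integral = F(6) - F(2) = - \frac{5 \sqrt{723}}{3} + \frac{5 \sqrt{19}}{3}.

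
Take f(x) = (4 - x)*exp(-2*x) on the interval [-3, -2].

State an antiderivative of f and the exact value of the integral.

Antiderivative: F(x) = (2*x - 7)*exp(-2*x)/4; value = -11*exp(4)/4 + 13*exp(6)/4

f has the shape u'v + uv' for u = x/2 - 7/4 and v = exp(-2*x) — it is the derivative of the product u*v.
F(x) = (2*x - 7)*exp(-2*x)/4 is an antiderivative of f.
Check: d/dx[(2*x - 7)*exp(-2*x)/4] = (4 - x)*exp(-2*x) = f(x).
F(-2) = -11*exp(4)/4; F(-3) = -13*exp(6)/4.
Integral = F(-2) - F(-3) = -11*exp(4)/4 + 13*exp(6)/4.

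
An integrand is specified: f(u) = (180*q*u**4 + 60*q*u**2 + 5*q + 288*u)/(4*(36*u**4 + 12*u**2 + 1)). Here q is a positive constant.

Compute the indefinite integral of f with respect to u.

For F(u) to be correct the identity F'(u) - f(u) = 0 must hold.
Check: d/du[(5*q*u*(6*u**2 + 1) - 24)/(4*(6*u**2 + 1))] = (180*q*u**4 + 60*q*u**2 + 5*q + 288*u)/(144*u**4 + 48*u**2 + 4), which equals f(u).

F(u) = (5*q*u*(6*u**2 + 1) - 24)/(4*(6*u**2 + 1)) + C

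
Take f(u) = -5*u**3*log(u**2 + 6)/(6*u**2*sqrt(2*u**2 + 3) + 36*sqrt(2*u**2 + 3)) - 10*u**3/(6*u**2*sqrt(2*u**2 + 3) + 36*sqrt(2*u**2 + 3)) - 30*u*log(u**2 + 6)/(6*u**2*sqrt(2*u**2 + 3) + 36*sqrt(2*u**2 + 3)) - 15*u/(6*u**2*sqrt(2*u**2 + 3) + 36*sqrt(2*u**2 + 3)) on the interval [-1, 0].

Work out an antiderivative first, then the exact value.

Antiderivative: F(u) = -5*sqrt(2*u**2 + 3)*log(u**2 + 6)/12; value = -5*sqrt(3)*log(6)/12 + 5*sqrt(5)*log(7)/12

f has the shape v'r + vr' for v = -5*sqrt(2*u**2 + 3)/12 and r = log(u**2 + 6) — it is the derivative of the product v*r.
F(u) = -5*sqrt(2*u**2 + 3)*log(u**2 + 6)/12 is an antiderivative of f.
Check: d/du[-5*sqrt(2*u**2 + 3)*log(u**2 + 6)/12] = (-5*u**3*log(u**2 + 6) - 10*u**3 - 30*u*log(u**2 + 6) - 15*u)/(6*u**2*sqrt(2*u**2 + 3) + 36*sqrt(2*u**2 + 3)), which equals f(u).
F(0) = -5*sqrt(3)*log(6)/12; F(-1) = -5*sqrt(5)*log(7)/12.
Integral = F(0) - F(-1) = -5*sqrt(3)*log(6)/12 + 5*sqrt(5)*log(7)/12.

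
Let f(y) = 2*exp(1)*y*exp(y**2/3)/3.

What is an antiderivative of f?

An antiderivative is F(y) = exp(1)*exp(y**2/3).

The substitution u = y**2/3 + 1 works: f is exactly (dF/du)*(du/dy) for that inner function.
Check: d/dy[exp(1)*exp(y**2/3)] = 2*exp(1)*y*exp(y**2/3)/3 = f(y).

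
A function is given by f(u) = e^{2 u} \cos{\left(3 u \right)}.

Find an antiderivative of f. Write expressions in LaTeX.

An antiderivative is F(u) = \frac{\left(3 \sin{\left(3 u \right)} + 2 \cos{\left(3 u \right)}\right) e^{2 u}}{13}.

For F(u) to be correct the identity F'(u) - f(u) = 0 must hold.
Check: d/du[\frac{\left(3 \sin{\left(3 u \right)} + 2 \cos{\left(3 u \right)}\right) e^{2 u}}{13}] = e^{2 u} \cos{\left(3 u \right)} = f(u).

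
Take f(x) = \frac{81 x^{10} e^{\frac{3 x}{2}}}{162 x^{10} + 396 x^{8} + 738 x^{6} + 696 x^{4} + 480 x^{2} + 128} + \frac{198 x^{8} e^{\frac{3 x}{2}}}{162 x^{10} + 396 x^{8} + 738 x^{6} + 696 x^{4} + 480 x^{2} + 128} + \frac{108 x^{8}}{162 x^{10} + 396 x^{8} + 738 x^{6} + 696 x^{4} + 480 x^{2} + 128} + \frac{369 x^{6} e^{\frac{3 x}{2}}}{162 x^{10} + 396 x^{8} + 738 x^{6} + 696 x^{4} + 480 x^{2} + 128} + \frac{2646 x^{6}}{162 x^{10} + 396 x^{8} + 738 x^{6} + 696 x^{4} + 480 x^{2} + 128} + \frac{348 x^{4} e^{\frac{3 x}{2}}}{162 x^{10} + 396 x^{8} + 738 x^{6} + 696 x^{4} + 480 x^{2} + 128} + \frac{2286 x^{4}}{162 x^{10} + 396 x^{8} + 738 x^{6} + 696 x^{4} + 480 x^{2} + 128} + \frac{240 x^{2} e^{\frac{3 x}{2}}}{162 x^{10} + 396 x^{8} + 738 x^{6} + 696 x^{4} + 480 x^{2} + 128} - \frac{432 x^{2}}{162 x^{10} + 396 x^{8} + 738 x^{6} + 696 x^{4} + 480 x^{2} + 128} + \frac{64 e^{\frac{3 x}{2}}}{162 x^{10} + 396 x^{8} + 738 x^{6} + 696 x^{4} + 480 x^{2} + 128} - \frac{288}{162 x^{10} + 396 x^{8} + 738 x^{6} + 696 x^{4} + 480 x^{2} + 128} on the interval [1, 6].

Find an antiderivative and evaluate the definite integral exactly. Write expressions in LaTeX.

Antiderivative: F(x) = \frac{3 x^{4} e^{\frac{3 x}{2}} + 9 x^{4} \operatorname{atan}{\left(\frac{3 x}{2} \right)} + 3 x^{2} e^{\frac{3 x}{2}} + 9 x^{2} \operatorname{atan}{\left(\frac{3 x}{2} \right)} - 45 x + 4 e^{\frac{3 x}{2}} + 12 \operatorname{atan}{\left(\frac{3 x}{2} \right)}}{9 x^{4} + 9 x^{2} + 12}; value = - \frac{e^{\frac{3}{2}}}{3} - \operatorname{atan}{\left(\frac{3}{2} \right)} + \operatorname{atan}{\left(9 \right)} + \frac{591}{400} + \frac{e^{9}}{3}

Integrate term by term and add the pieces.
F(x) = \frac{3 x^{4} e^{\frac{3 x}{2}} + 9 x^{4} \operatorname{atan}{\left(\frac{3 x}{2} \right)} + 3 x^{2} e^{\frac{3 x}{2}} + 9 x^{2} \operatorname{atan}{\left(\frac{3 x}{2} \right)} - 45 x + 4 e^{\frac{3 x}{2}} + 12 \operatorname{atan}{\left(\frac{3 x}{2} \right)}}{9 x^{4} + 9 x^{2} + 12} is an antiderivative of f.
Check: d/dx[\frac{3 x^{4} e^{\frac{3 x}{2}} + 9 x^{4} \operatorname{atan}{\left(\frac{3 x}{2} \right)} + 3 x^{2} e^{\frac{3 x}{2}} + 9 x^{2} \operatorname{atan}{\left(\frac{3 x}{2} \right)} - 45 x + 4 e^{\frac{3 x}{2}} + 12 \operatorname{atan}{\left(\frac{3 x}{2} \right)}}{9 x^{4} + 9 x^{2} + 12}] = \frac{81 x^{10} e^{\frac{3 x}{2}} + 198 x^{8} e^{\frac{3 x}{2}} + 108 x^{8} + 369 x^{6} e^{\frac{3 x}{2}} + 2646 x^{6} + 348 x^{4} e^{\frac{3 x}{2}} + 2286 x^{4} + 240 x^{2} e^{\frac{3 x}{2}} - 432 x^{2} + 64 e^{\frac{3 x}{2}} - 288}{162 x^{10} + 396 x^{8} + 738 x^{6} + 696 x^{4} + 480 x^{2} + 128}, which equals f(x).
F(6) = - \frac{9}{400} + \operatorname{atan}{\left(9 \right)} + \frac{e^{9}}{3}; F(1) = - \frac{3}{2} + \operatorname{atan}{\left(\frac{3}{2} \right)} + \frac{e^{\frac{3}{2}}}{3}.
Integral = F(6) - F(1) = - \frac{e^{\frac{3}{2}}}{3} - \operatorname{atan}{\left(\frac{3}{2} \right)} + \operatorname{atan}{\left(9 \right)} + \frac{591}{400} + \frac{e^{9}}{3}.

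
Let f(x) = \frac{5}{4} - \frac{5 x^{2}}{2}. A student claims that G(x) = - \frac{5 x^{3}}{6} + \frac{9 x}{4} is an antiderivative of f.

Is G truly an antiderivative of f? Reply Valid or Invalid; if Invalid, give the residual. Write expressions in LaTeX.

Invalid: d/dx[G] - f = 1, which is not 0.

d/dx[G] = \frac{9}{4} - \frac{5 x^{2}}{2}
d/dx[G] - f(x) = 1 != 0.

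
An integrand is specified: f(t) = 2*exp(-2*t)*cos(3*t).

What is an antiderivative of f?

An antiderivative is F(t) = 6*exp(-2*t)*sin(3*t)/13 - 4*exp(-2*t)*cos(3*t)/13.

Any candidate F(t) must reproduce f(t) exactly when differentiated.
Check: d/dt[6*exp(-2*t)*sin(3*t)/13 - 4*exp(-2*t)*cos(3*t)/13] = 2*exp(-2*t)*cos(3*t) = f(t).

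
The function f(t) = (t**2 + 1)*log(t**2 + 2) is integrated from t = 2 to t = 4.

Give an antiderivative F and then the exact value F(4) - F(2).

Check any antiderivative F(t) by computing F'(t) and comparing it with f(t).
F(t) = t**3*log(t**2 + 2)/3 - 2*t**3/9 + t*log(t**2 + 2) - 2*t/3 + 2*sqrt(2)*atan(sqrt(2)*t/2)/3 is an antiderivative of f.
Check: d/dt[t**3*log(t**2 + 2)/3 - 2*t**3/9 + t*log(t**2 + 2) - 2*t/3 + 2*sqrt(2)*atan(sqrt(2)*t/2)/3] = t**2*log(t**2 + 2) + log(t**2 + 2), which equals f(t).
F(4) = -152/9 + 2*sqrt(2)*atan(2*sqrt(2))/3 + 76*log(18)/3; F(2) = -28/9 + 2*sqrt(2)*atan(sqrt(2))/3 + 14*log(6)/3.
Integral = F(4) - F(2) = -124/9 - 14*log(6)/3 - 2*sqrt(2)*atan(sqrt(2))/3 + 2*sqrt(2)*atan(2*sqrt(2))/3 + 76*log(18)/3.

Antiderivative: F(t) = t**3*log(t**2 + 2)/3 - 2*t**3/9 + t*log(t**2 + 2) - 2*t/3 + 2*sqrt(2)*atan(sqrt(2)*t/2)/3; value = -124/9 - 14*log(6)/3 - 2*sqrt(2)*atan(sqrt(2))/3 + 2*sqrt(2)*atan(2*sqrt(2))/3 + 76*log(18)/3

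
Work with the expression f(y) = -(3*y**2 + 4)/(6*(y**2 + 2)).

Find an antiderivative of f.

An antiderivative is F(y) = -y/2 + sqrt(2)*atan(sqrt(2)*y/2)/6.

Since d/dy undoes antidifferentiation here, F'(y) = f(y) is required of F(y).
Check: d/dy[-y/2 + sqrt(2)*atan(sqrt(2)*y/2)/6] = (-3*y**2 - 4)/(6*y**2 + 12), which equals f(y).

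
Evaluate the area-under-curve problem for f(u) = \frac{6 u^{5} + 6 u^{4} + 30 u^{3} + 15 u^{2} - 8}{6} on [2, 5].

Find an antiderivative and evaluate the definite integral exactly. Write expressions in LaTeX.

Differentiate the proposed F(u) back; it has to land on f(u) exactly.
F(u) = \frac{u^{6}}{6} + \frac{u^{5}}{5} + \frac{5 u^{4}}{4} + \frac{5 u^{3}}{6} - \frac{4 u}{3} is an antiderivative of f.
Check: d/du[\frac{u^{6}}{6} + \frac{u^{5}}{5} + \frac{5 u^{4}}{4} + \frac{5 u^{3}}{6} - \frac{4 u}{3}] = u^{5} + u^{4} + 5 u^{3} + \frac{5 u^{2}}{2} - \frac{4}{3}, which equals f(u).
F(5) = \frac{49295}{12}; F(2) = \frac{616}{15}.
Integral = F(5) - F(2) = \frac{81337}{20}.

Antiderivative: F(u) = \frac{u^{6}}{6} + \frac{u^{5}}{5} + \frac{5 u^{4}}{4} + \frac{5 u^{3}}{6} - \frac{4 u}{3}; value = \frac{81337}{20}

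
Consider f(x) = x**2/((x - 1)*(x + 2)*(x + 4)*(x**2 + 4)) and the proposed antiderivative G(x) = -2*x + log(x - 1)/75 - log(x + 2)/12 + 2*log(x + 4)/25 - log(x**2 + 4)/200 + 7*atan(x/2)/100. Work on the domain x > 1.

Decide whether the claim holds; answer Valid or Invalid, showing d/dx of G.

Invalid: d/dx[G] - f = -2, which is not 0.

d/dx[G] = (-2*x**5 - 10*x**4 - 12*x**3 - 23*x**2 - 16*x + 64)/(x**5 + 5*x**4 + 6*x**3 + 12*x**2 + 8*x - 32)
d/dx[G] - f(x) = -2 != 0.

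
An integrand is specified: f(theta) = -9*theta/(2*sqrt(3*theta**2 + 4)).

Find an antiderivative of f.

An antiderivative is F(theta) = -3*sqrt(3*theta**2 + 4)/2.

The substitution u = 3*theta**2 + 4 works: f is exactly (dF/du)*(du/dtheta) for that inner function.
Check: d/dtheta[-3*sqrt(3*theta**2 + 4)/2] = -9*theta/(2*sqrt(3*theta**2 + 4)) = f(theta).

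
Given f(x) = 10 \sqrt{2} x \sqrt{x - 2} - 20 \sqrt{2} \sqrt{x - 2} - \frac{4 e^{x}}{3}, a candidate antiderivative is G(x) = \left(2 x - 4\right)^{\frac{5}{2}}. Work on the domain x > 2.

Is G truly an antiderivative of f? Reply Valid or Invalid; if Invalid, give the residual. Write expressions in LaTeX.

Invalid: d/dx[G] - f = \frac{4 e^{x}}{3}, which is not 0.

d/dx[G] = 10 \sqrt{2} x \sqrt{x - 2} - 20 \sqrt{2} \sqrt{x - 2}
d/dx[G] - f(x) = \frac{4 e^{x}}{3} != 0.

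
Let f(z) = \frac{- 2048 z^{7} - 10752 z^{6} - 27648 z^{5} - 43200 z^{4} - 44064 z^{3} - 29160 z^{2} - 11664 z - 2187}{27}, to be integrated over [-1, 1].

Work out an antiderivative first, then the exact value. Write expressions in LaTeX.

Antiderivative: F(z) = - \frac{\left(8 z^{2} + 12 z + 9\right)^{4}}{432}; value = - \frac{14722}{9}

The substitution u = - \frac{4 z^{2}}{3} - 2 z - \frac{3}{2} works: f is exactly (dF/du)*(du/dz) for that inner function.
F(z) = - \frac{\left(8 z^{2} + 12 z + 9\right)^{4}}{432} is an antiderivative of f.
Check: d/dz[- \frac{\left(8 z^{2} + 12 z + 9\right)^{4}}{432}] = - \frac{2048 z^{7}}{27} - \frac{3584 z^{6}}{9} - 1024 z^{5} - 1600 z^{4} - 1632 z^{3} - 1080 z^{2} - 432 z - 81, which equals f(z).
F(1) = - \frac{707281}{432}; F(-1) = - \frac{625}{432}.
Integral = F(1) - F(-1) = - \frac{14722}{9}.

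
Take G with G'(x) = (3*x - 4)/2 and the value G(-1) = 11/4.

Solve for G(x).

A candidate passes only if d/dx[G] lands on the given G'(x) exactly.
A general antiderivative is 3*x**2/4 - 2*x + C.
The condition gives C = 11/4 - (11/4) = 0.
So G(x) = 3*x**2/4 - 2*x.
Check: d/dx[3*x**2/4 - 2*x] = 3*x/2 - 2, which equals G'(x).

G(x) = 3*x**2/4 - 2*x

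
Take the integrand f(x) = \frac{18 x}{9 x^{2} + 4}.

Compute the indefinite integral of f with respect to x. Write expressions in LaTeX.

F(x) = \log{\left(3 x^{2} + \frac{4}{3} \right)} + C

f matches the chain-rule pattern g'(h)*h' with inner function h(x) = 3 x^{2} + \frac{4}{3}; substituting u = h(x) collapses the integral.
Check: d/dx[\log{\left(3 x^{2} + \frac{4}{3} \right)}] = \frac{18 x}{9 x^{2} + 4} = f(x).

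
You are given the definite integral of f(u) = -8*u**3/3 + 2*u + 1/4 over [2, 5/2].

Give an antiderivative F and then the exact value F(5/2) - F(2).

The integrand splits into summands that can be handled one at a time.
F(u) = -2*u**4/3 + u**2 + u/4 is an antiderivative of f.
Check: d/du[-2*u**4/3 + u**2 + u/4] = -8*u**3/3 + 2*u + 1/4 = f(u).
F(5/2) = -115/6; F(2) = -37/6.
Integral = F(5/2) - F(2) = -13.

Antiderivative: F(u) = -2*u**4/3 + u**2 + u/4; value = -13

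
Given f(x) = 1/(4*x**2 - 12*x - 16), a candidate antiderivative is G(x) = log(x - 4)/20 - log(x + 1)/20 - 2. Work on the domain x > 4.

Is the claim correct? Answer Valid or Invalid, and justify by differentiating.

d/dx[G] = 1/(4*x**2 - 12*x - 16)
This equals f(x) exactly, so the claim holds.

Valid - the claim checks out under differentiation.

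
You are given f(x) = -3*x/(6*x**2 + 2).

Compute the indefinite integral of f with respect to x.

F(x) = -log(2*x**2 + 2/3)/4 + C

f matches the chain-rule pattern g'(h)*h' with inner function h(x) = 2*x**2 + 2/3; substituting u = h(x) collapses the integral.
Check: d/dx[-log(2*x**2 + 2/3)/4] = -3*x/(6*x**2 + 2) = f(x).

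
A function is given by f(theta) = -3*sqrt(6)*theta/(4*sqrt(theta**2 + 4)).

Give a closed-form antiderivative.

The substitution u = 3*theta**2/2 + 6 works: f is exactly (dF/du)*(du/dtheta) for that inner function.
Check: d/dtheta[-3*sqrt(6)*sqrt(theta**2 + 4)/4] = -3*sqrt(6)*theta/(4*sqrt(theta**2 + 4)) = f(theta).

An antiderivative is F(theta) = -3*sqrt(6)*sqrt(theta**2 + 4)/4.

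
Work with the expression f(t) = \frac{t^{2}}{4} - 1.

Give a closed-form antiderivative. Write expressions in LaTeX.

Any candidate F(t) must reproduce f(t) exactly when differentiated.
Check: d/dt[\frac{t^{3}}{12} - t] = \frac{t^{2}}{4} - 1 = f(t).

An antiderivative is F(t) = \frac{t^{3}}{12} - t.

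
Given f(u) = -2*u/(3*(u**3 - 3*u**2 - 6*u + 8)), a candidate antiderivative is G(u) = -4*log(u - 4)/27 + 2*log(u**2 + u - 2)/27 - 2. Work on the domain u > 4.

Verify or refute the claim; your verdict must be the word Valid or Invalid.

Valid - the claim checks out under differentiation.

d/du[G] = -2*u/(3*u**3 - 9*u**2 - 18*u + 24)
This equals f(u) exactly, so the claim holds.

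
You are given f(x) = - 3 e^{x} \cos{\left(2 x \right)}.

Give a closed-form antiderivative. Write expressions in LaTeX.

An antiderivative is F(x) = - \frac{3 \left(2 \sin{\left(2 x \right)} + \cos{\left(2 x \right)}\right) e^{x}}{5}.

An antiderivative F(x) passes only if d/dx[F] lands on f(x) exactly.
Check: d/dx[- \frac{3 \left(2 \sin{\left(2 x \right)} + \cos{\left(2 x \right)}\right) e^{x}}{5}] = - 3 e^{x} \cos{\left(2 x \right)} = f(x).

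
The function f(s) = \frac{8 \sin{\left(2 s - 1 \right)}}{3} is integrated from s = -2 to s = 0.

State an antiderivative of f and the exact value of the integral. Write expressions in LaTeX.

Whatever form F(s) takes, F'(s) = f(s) is non-negotiable.
F(s) = - \frac{4 \cos{\left(2 s - 1 \right)}}{3} is an antiderivative of f.
Check: d/ds[- \frac{4 \cos{\left(2 s - 1 \right)}}{3}] = \frac{8 \sin{\left(2 s - 1 \right)}}{3} = f(s).
F(0) = - \frac{4 \cos{\left(1 \right)}}{3}; F(-2) = - \frac{4 \cos{\left(5 \right)}}{3}.
Integral = F(0) - F(-2) = - \frac{4 \cos{\left(1 \right)}}{3} + \frac{4 \cos{\left(5 \right)}}{3}.

Antiderivative: F(s) = - \frac{4 \cos{\left(2 s - 1 \right)}}{3}; value = - \frac{4 \cos{\left(1 \right)}}{3} + \frac{4 \cos{\left(5 \right)}}{3}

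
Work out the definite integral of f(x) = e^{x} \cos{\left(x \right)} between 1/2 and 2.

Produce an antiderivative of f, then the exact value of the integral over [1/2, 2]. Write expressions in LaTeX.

Antiderivative: F(x) = \frac{\left(\sin{\left(x \right)} + \cos{\left(x \right)}\right) e^{x}}{2}; value = \frac{e^{2} \cos{\left(2 \right)}}{2} - \frac{e^{\frac{1}{2}} \cos{\left(\frac{1}{2} \right)}}{2} - \frac{e^{\frac{1}{2}} \sin{\left(\frac{1}{2} \right)}}{2} + \frac{e^{2} \sin{\left(2 \right)}}{2}

For F(x) to be correct the identity F'(x) - f(x) = 0 must hold.
F(x) = \frac{\left(\sin{\left(x \right)} + \cos{\left(x \right)}\right) e^{x}}{2} is an antiderivative of f.
Check: d/dx[\frac{\left(\sin{\left(x \right)} + \cos{\left(x \right)}\right) e^{x}}{2}] = e^{x} \cos{\left(x \right)} = f(x).
F(2) = \frac{e^{2} \cos{\left(2 \right)}}{2} + \frac{e^{2} \sin{\left(2 \right)}}{2}; F(1/2) = \frac{e^{\frac{1}{2}} \sin{\left(\frac{1}{2} \right)}}{2} + \frac{e^{\frac{1}{2}} \cos{\left(\frac{1}{2} \right)}}{2}.
Integral = F(2) - F(1/2) = \frac{e^{2} \cos{\left(2 \right)}}{2} - \frac{e^{\frac{1}{2}} \cos{\left(\frac{1}{2} \right)}}{2} - \frac{e^{\frac{1}{2}} \sin{\left(\frac{1}{2} \right)}}{2} + \frac{e^{2} \sin{\left(2 \right)}}{2}.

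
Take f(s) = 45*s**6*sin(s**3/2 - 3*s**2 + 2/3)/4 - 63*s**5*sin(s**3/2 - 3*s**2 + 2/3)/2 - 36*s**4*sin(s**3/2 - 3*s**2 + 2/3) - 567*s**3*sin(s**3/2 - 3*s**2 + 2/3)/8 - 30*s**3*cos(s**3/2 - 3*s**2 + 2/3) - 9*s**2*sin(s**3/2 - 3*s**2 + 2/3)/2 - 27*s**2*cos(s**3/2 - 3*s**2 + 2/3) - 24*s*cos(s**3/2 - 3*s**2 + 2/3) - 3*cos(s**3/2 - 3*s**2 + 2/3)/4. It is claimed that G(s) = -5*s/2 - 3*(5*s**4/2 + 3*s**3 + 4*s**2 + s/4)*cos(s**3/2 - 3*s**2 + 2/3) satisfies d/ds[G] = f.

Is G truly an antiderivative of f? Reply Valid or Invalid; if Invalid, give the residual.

Invalid: d/ds[G] - f = -5/2, which is not 0.

d/ds[G] = 45*s**6*sin(s**3/2 - 3*s**2 + 2/3)/4 - 63*s**5*sin(s**3/2 - 3*s**2 + 2/3)/2 - 36*s**4*sin(s**3/2 - 3*s**2 + 2/3) - 567*s**3*sin(s**3/2 - 3*s**2 + 2/3)/8 - 30*s**3*cos(s**3/2 - 3*s**2 + 2/3) - 9*s**2*sin(s**3/2 - 3*s**2 + 2/3)/2 - 27*s**2*cos(s**3/2 - 3*s**2 + 2/3) - 24*s*cos(s**3/2 - 3*s**2 + 2/3) - 3*cos(s**3/2 - 3*s**2 + 2/3)/4 - 5/2
d/ds[G] - f(s) = -5/2 != 0.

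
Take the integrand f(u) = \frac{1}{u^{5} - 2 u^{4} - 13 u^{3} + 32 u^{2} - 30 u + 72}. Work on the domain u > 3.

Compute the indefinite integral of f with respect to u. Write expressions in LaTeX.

The denominator factors as \left(u - 3\right)^{2} \left(u + 4\right) \left(u^{2} + 2\right); partial fractions split f into directly integrable pieces: \frac{17 u + 40}{2178 \left(u^{2} + 2\right)} + \frac{1}{882 \left(u + 4\right)} - \frac{53}{5929 \left(u - 3\right)} + \frac{1}{77 \left(u - 3\right)^{2}}.
Check: d/du[\frac{- 1908 u \log{\left(u - 3 \right)} + 242 u \log{\left(u + 4 \right)} + 833 u \log{\left(u^{2} + 2 \right)} + 1960 \sqrt{2} u \operatorname{atan}{\left(\frac{\sqrt{2} u}{2} \right)} + 5724 \log{\left(u - 3 \right)} - 726 \log{\left(u + 4 \right)} - 2499 \log{\left(u^{2} + 2 \right)} - 5880 \sqrt{2} \operatorname{atan}{\left(\frac{\sqrt{2} u}{2} \right)} - 2772}{213444 u - 640332}] = \frac{1}{u^{5} - 2 u^{4} - 13 u^{3} + 32 u^{2} - 30 u + 72} = f(u).

F(u) = \frac{- 1908 u \log{\left(u - 3 \right)} + 242 u \log{\left(u + 4 \right)} + 833 u \log{\left(u^{2} + 2 \right)} + 1960 \sqrt{2} u \operatorname{atan}{\left(\frac{\sqrt{2} u}{2} \right)} + 5724 \log{\left(u - 3 \right)} - 726 \log{\left(u + 4 \right)} - 2499 \log{\left(u^{2} + 2 \right)} - 5880 \sqrt{2} \operatorname{atan}{\left(\frac{\sqrt{2} u}{2} \right)} - 2772}{213444 u - 640332} + C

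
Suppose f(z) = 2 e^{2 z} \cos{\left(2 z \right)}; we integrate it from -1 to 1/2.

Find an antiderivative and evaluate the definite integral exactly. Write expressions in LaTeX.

Antiderivative: F(z) = \frac{\left(\sin{\left(2 z \right)} + \cos{\left(2 z \right)}\right) e^{2 z}}{2}; value = - \frac{\cos{\left(2 \right)}}{2 e^{2}} + \frac{\sin{\left(2 \right)}}{2 e^{2}} + \frac{e \cos{\left(1 \right)}}{2} + \frac{e \sin{\left(1 \right)}}{2}

Recover f(z) by differentiating a candidate F(z); any mismatch rules it out.
F(z) = \frac{\left(\sin{\left(2 z \right)} + \cos{\left(2 z \right)}\right) e^{2 z}}{2} is an antiderivative of f.
Check: d/dz[\frac{\left(\sin{\left(2 z \right)} + \cos{\left(2 z \right)}\right) e^{2 z}}{2}] = 2 e^{2 z} \cos{\left(2 z \right)} = f(z).
F(1/2) = \frac{e \cos{\left(1 \right)}}{2} + \frac{e \sin{\left(1 \right)}}{2}; F(-1) = - \frac{\sin{\left(2 \right)}}{2 e^{2}} + \frac{\cos{\left(2 \right)}}{2 e^{2}}.
Integral = F(1/2) - F(-1) = - \frac{\cos{\left(2 \right)}}{2 e^{2}} + \frac{\sin{\left(2 \right)}}{2 e^{2}} + \frac{e \cos{\left(1 \right)}}{2} + \frac{e \sin{\left(1 \right)}}{2}.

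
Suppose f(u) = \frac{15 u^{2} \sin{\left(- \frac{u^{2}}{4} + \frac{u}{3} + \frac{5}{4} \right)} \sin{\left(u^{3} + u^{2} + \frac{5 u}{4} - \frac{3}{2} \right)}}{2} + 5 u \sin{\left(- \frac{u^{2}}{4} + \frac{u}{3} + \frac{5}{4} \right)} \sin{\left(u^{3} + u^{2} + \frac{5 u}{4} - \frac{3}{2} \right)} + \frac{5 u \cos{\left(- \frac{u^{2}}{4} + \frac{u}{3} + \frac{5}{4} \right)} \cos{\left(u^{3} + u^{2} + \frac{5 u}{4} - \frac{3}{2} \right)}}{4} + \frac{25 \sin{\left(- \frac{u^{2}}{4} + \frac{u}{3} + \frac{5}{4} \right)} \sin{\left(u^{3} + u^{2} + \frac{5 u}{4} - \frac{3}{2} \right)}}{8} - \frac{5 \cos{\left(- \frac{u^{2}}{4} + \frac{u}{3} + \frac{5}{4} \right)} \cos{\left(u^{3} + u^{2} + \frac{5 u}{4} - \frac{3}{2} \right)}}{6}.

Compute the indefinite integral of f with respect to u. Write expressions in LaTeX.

f has the shape v'r + vr' for v = - \frac{5 \cos{\left(u^{3} + u^{2} + \frac{5 u}{4} - \frac{3}{2} \right)}}{2} and r = \sin{\left(- \frac{u^{2}}{4} + \frac{u}{3} + \frac{5}{4} \right)} — it is the derivative of the product v*r.
Check: d/du[- \frac{5 \sin{\left(- \frac{u^{2}}{4} + \frac{u}{3} + \frac{5}{4} \right)} \cos{\left(u^{3} + u^{2} + \frac{5 u}{4} - \frac{3}{2} \right)}}{2}] = \frac{15 u^{2} \sin{\left(- \frac{u^{2}}{4} + \frac{u}{3} + \frac{5}{4} \right)} \sin{\left(u^{3} + u^{2} + \frac{5 u}{4} - \frac{3}{2} \right)}}{2} + 5 u \sin{\left(- \frac{u^{2}}{4} + \frac{u}{3} + \frac{5}{4} \right)} \sin{\left(u^{3} + u^{2} + \frac{5 u}{4} - \frac{3}{2} \right)} + \frac{5 u \cos{\left(- \frac{u^{2}}{4} + \frac{u}{3} + \frac{5}{4} \right)} \cos{\left(u^{3} + u^{2} + \frac{5 u}{4} - \frac{3}{2} \right)}}{4} + \frac{25 \sin{\left(- \frac{u^{2}}{4} + \frac{u}{3} + \frac{5}{4} \right)} \sin{\left(u^{3} + u^{2} + \frac{5 u}{4} - \frac{3}{2} \right)}}{8} - \frac{5 \cos{\left(- \frac{u^{2}}{4} + \frac{u}{3} + \frac{5}{4} \right)} \cos{\left(u^{3} + u^{2} + \frac{5 u}{4} - \frac{3}{2} \right)}}{6} = f(u).

F(u) = - \frac{5 \sin{\left(- \frac{u^{2}}{4} + \frac{u}{3} + \frac{5}{4} \right)} \cos{\left(u^{3} + u^{2} + \frac{5 u}{4} - \frac{3}{2} \right)}}{2} + C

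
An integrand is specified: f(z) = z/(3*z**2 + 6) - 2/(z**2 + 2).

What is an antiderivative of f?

The integrand splits into summands that can be handled one at a time.
Check: d/dz[(log(z**2 + 2) - 6*sqrt(2)*atan(sqrt(2)*z/2))/6] = (z - 6)/(3*z**2 + 6), which equals f(z).

An antiderivative is F(z) = (log(z**2 + 2) - 6*sqrt(2)*atan(sqrt(2)*z/2))/6.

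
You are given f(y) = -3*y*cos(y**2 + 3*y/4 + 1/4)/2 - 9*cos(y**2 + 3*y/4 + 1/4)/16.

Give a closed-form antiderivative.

f matches the chain-rule pattern g'(h)*h' with inner function h(y) = y**2 + 3*y/4 + 1/4; substituting u = h(y) collapses the integral.
Check: d/dy[-3*sin(y**2 + 3*y/4 + 1/4)/4] = -3*y*cos(y**2 + 3*y/4 + 1/4)/2 - 9*cos(y**2 + 3*y/4 + 1/4)/16 = f(y).

An antiderivative is F(y) = -3*sin(y**2 + 3*y/4 + 1/4)/4.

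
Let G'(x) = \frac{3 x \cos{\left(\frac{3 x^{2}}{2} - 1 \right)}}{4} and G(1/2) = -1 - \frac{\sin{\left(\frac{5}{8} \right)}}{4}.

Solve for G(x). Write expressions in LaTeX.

G'(x) matches the chain-rule pattern g'(h)*h' with inner function h(x) = \frac{3 x^{2}}{2} - 1; substituting u = h(x) collapses the integral.
A general antiderivative is \frac{\sin{\left(\frac{3 x^{2}}{2} - 1 \right)}}{4} + C.
The condition gives C = -1 - \frac{\sin{\left(\frac{5}{8} \right)}}{4} - (- \frac{\sin{\left(\frac{5}{8} \right)}}{4}) = -1.
So G(x) = \frac{\sin{\left(\frac{3 x^{2}}{2} - 1 \right)}}{4} - 1.
Check: d/dx[\frac{\sin{\left(\frac{3 x^{2}}{2} - 1 \right)}}{4} - 1] = \frac{3 x \cos{\left(\frac{3 x^{2}}{2} - 1 \right)}}{4} = G'(x).

G(x) = \frac{\sin{\left(\frac{3 x^{2}}{2} - 1 \right)}}{4} - 1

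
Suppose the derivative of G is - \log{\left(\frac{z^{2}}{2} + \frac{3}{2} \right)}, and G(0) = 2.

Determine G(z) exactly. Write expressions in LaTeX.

G(z) = - z \log{\left(\frac{z^{2}}{2} + \frac{3}{2} \right)} + 2 z - 2 \sqrt{3} \operatorname{atan}{\left(\frac{\sqrt{3} z}{3} \right)} + 2

For G(z) to be correct, d/dz[G] must agree with the stated G'(z) identically.
A general antiderivative is - z \log{\left(\frac{z^{2}}{2} + \frac{3}{2} \right)} + 2 z - 2 \sqrt{3} \operatorname{atan}{\left(\frac{\sqrt{3} z}{3} \right)} + C.
The condition gives C = 2 - (0) = 2.
So G(z) = - z \log{\left(\frac{z^{2}}{2} + \frac{3}{2} \right)} + 2 z - 2 \sqrt{3} \operatorname{atan}{\left(\frac{\sqrt{3} z}{3} \right)} + 2.
Check: d/dz[- z \log{\left(\frac{z^{2}}{2} + \frac{3}{2} \right)} + 2 z - 2 \sqrt{3} \operatorname{atan}{\left(\frac{\sqrt{3} z}{3} \right)} + 2] = - \log{\left(z^{2} + 3 \right)} + \log{\left(2 \right)}, which equals G'(z).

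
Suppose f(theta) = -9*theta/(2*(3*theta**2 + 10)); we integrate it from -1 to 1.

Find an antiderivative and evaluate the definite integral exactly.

Antiderivative: F(theta) = -3*log(3*theta**2/2 + 5)/4; value = 0

f matches the chain-rule pattern g'(h)*h' with inner function h(theta) = 3*theta**2/2 + 5; substituting u = h(theta) collapses the integral.
F(theta) = -3*log(3*theta**2/2 + 5)/4 is an antiderivative of f.
Check: d/dtheta[-3*log(3*theta**2/2 + 5)/4] = -9*theta/(6*theta**2 + 20), which equals f(theta).
F(1) = -3*log(13/2)/4; F(-1) = -3*log(13/2)/4.
Integral = F(1) - F(-1) = 0.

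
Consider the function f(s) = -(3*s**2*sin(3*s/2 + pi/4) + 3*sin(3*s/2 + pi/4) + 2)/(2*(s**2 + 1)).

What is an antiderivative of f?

An antiderivative F(s) passes only if d/ds[F] lands on f(s) exactly.
Check: d/ds[cos(3*s/2 + pi/4) - atan(s)] = (-3*s**2*sin(3*s/2 + pi/4) - 3*sin(3*s/2 + pi/4) - 2)/(2*s**2 + 2), which equals f(s).

An antiderivative is F(s) = cos(3*s/2 + pi/4) - atan(s).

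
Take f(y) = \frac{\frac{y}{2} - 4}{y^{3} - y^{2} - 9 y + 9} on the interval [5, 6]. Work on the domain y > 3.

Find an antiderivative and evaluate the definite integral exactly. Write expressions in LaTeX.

Factor the denominator (2 \left(y - 3\right) \left(y - 1\right) \left(y + 3\right)) and decompose: f = - \frac{11}{48 \left(y + 3\right)} + \frac{7}{16 \left(y - 1\right)} - \frac{5}{24 \left(y - 3\right)}; each piece integrates to a log, atan, or power term.
F(y) = - \frac{10 \log{\left(y - 3 \right)} - 21 \log{\left(y - 1 \right)} + 11 \log{\left(y + 3 \right)}}{48} is an antiderivative of f.
Check: d/dy[- \frac{10 \log{\left(y - 3 \right)} - 21 \log{\left(y - 1 \right)} + 11 \log{\left(y + 3 \right)}}{48}] = \frac{y - 8}{2 y^{3} - 2 y^{2} - 18 y + 18}, which equals f(y).
F(6) = - \frac{11 \log{\left(9 \right)}}{48} - \frac{5 \log{\left(3 \right)}}{24} + \frac{7 \log{\left(5 \right)}}{16}; F(5) = - \frac{11 \log{\left(8 \right)}}{48} - \frac{5 \log{\left(2 \right)}}{24} + \frac{7 \log{\left(4 \right)}}{16}.
Integral = F(6) - F(5) = - \frac{7 \log{\left(4 \right)}}{16} - \frac{11 \log{\left(9 \right)}}{48} - \frac{5 \log{\left(3 \right)}}{24} + \frac{5 \log{\left(2 \right)}}{24} + \frac{11 \log{\left(8 \right)}}{48} + \frac{7 \log{\left(5 \right)}}{16}.

Antiderivative: F(y) = - \frac{10 \log{\left(y - 3 \right)} - 21 \log{\left(y - 1 \right)} + 11 \log{\left(y + 3 \right)}}{48}; value = - \frac{7 \log{\left(4 \right)}}{16} - \frac{11 \log{\left(9 \right)}}{48} - \frac{5 \log{\left(3 \right)}}{24} + \frac{5 \log{\left(2 \right)}}{24} + \frac{11 \log{\left(8 \right)}}{48} + \frac{7 \log{\left(5 \right)}}{16}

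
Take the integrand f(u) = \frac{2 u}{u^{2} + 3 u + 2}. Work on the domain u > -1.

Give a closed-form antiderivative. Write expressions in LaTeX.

An antiderivative is F(u) = - 2 \log{\left(u + 1 \right)} + 4 \log{\left(u + 2 \right)}.

Factor the denominator (\left(u + 1\right) \left(u + 2\right)) and decompose: f = \frac{4}{u + 2} - \frac{2}{u + 1}; each piece integrates to a log, atan, or power term.
Check: d/du[- 2 \log{\left(u + 1 \right)} + 4 \log{\left(u + 2 \right)}] = \frac{2 u}{u^{2} + 3 u + 2} = f(u).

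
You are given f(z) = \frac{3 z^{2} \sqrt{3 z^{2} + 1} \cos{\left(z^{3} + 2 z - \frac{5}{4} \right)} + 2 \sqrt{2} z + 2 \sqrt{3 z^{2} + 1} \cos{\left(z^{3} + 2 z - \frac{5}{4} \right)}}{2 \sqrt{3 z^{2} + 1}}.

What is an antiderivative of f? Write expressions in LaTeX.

Any candidate F(z) must reproduce f(z) exactly when differentiated.
Check: d/dz[\frac{2 \sqrt{\frac{3 z^{2}}{2} + \frac{1}{2}}}{3} + \frac{\sin{\left(z^{3} + 2 z - \frac{5}{4} \right)}}{2}] = \frac{3 z^{2} \sqrt{3 z^{2} + 1} \cos{\left(z^{3} + 2 z - \frac{5}{4} \right)} + 2 \sqrt{2} z + 2 \sqrt{3 z^{2} + 1} \cos{\left(z^{3} + 2 z - \frac{5}{4} \right)}}{2 \sqrt{3 z^{2} + 1}} = f(z).

An antiderivative is F(z) = \frac{2 \sqrt{\frac{3 z^{2}}{2} + \frac{1}{2}}}{3} + \frac{\sin{\left(z^{3} + 2 z - \frac{5}{4} \right)}}{2}.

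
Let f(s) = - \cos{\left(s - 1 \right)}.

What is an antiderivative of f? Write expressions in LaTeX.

An antiderivative is F(s) = - \sin{\left(s - 1 \right)}.

Whatever form F(s) takes, F'(s) = f(s) is non-negotiable.
Check: d/ds[- \sin{\left(s - 1 \right)}] = - \cos{\left(s - 1 \right)} = f(s).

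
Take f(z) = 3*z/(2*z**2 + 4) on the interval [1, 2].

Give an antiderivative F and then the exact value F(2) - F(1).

The substitution u = z**2 + 2 works: f is exactly (dF/du)*(du/dz) for that inner function.
F(z) = 3*log(z**2 + 2)/4 is an antiderivative of f.
Check: d/dz[3*log(z**2 + 2)/4] = 3*z/(2*z**2 + 4) = f(z).
F(2) = 3*log(6)/4; F(1) = 3*log(3)/4.
Integral = F(2) - F(1) = -3*log(3)/4 + 3*log(6)/4.

Antiderivative: F(z) = 3*log(z**2 + 2)/4; value = -3*log(3)/4 + 3*log(6)/4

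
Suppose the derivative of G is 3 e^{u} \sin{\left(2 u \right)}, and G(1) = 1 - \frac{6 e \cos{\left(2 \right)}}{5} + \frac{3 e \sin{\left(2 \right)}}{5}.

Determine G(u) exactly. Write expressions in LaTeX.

Recover the given G'(u) by differentiating a candidate G(u); any mismatch rules it out.
A general antiderivative is \frac{3 e^{u} \sin{\left(2 u \right)}}{5} - \frac{6 e^{u} \cos{\left(2 u \right)}}{5} + C.
The condition gives C = 1 - \frac{6 e \cos{\left(2 \right)}}{5} + \frac{3 e \sin{\left(2 \right)}}{5} - (- \frac{6 e \cos{\left(2 \right)}}{5} + \frac{3 e \sin{\left(2 \right)}}{5}) = 1.
So G(u) = \frac{3 e^{u} \sin{\left(2 u \right)}}{5} - \frac{6 e^{u} \cos{\left(2 u \right)}}{5} + 1.
Check: d/du[\frac{3 e^{u} \sin{\left(2 u \right)}}{5} - \frac{6 e^{u} \cos{\left(2 u \right)}}{5} + 1] = 3 e^{u} \sin{\left(2 u \right)} = G'(u).

G(u) = \frac{3 e^{u} \sin{\left(2 u \right)}}{5} - \frac{6 e^{u} \cos{\left(2 u \right)}}{5} + 1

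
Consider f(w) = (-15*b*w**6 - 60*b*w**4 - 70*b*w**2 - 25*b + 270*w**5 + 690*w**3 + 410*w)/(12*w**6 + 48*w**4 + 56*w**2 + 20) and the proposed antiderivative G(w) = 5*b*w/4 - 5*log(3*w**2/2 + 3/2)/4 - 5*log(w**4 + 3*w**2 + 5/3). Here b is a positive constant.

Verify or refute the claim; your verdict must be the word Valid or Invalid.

Invalid: d/dw[G] - f = (15*b*w**6 + 60*b*w**4 + 70*b*w**2 + 25*b - 270*w**5 - 690*w**3 - 410*w)/(6*w**6 + 24*w**4 + 28*w**2 + 10), which is not 0.

d/dw[G] = (15*b*w**6 + 60*b*w**4 + 70*b*w**2 + 25*b - 270*w**5 - 690*w**3 - 410*w)/(12*w**6 + 48*w**4 + 56*w**2 + 20)
d/dw[G] - f(w) = (15*b*w**6 + 60*b*w**4 + 70*b*w**2 + 25*b - 270*w**5 - 690*w**3 - 410*w)/(6*w**6 + 24*w**4 + 28*w**2 + 10) != 0.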